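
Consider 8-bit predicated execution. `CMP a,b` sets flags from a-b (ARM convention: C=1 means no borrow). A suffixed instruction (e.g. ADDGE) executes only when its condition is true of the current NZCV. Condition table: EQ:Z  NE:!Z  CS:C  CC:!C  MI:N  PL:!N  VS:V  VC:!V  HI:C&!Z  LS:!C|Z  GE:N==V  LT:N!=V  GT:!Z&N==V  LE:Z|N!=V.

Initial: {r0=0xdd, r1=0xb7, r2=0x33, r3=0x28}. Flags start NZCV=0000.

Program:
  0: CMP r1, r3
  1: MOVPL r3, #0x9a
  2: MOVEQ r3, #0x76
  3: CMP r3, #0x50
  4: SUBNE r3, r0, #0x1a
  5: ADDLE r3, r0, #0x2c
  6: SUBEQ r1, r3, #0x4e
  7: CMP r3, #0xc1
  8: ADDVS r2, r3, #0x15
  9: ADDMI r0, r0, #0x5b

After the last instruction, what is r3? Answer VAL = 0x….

0: ✓ CMP  NZCV=1010
1: · MOVPL
2: · MOVEQ
3: ✓ CMP  NZCV=1000
4: ✓ SUBNE  r3←0xc3
5: ✓ ADDLE  r3←0x09
6: · SUBEQ
7: ✓ CMP  NZCV=0000
8: · ADDVS
9: · ADDMI

VAL = 0x09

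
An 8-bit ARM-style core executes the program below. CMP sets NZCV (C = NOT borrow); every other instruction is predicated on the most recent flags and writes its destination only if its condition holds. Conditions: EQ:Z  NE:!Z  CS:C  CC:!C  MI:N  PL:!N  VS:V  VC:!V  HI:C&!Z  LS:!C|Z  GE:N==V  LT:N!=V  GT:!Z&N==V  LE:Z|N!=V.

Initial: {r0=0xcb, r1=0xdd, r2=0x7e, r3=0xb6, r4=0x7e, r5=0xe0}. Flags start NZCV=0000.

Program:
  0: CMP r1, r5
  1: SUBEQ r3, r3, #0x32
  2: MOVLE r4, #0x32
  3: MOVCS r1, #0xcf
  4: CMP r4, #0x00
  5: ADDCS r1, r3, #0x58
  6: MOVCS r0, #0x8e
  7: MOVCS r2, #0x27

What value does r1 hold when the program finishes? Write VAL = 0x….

VAL = 0x0e

[0] flags=1000 → (cmp)
[1] flags=1000 EQ?F → skip
[2] flags=1000 LE?T → r4=0x32
[3] flags=1000 CS?F → skip
[4] flags=0010 → (cmp)
[5] flags=0010 CS?T → r1=0x0e
[6] flags=0010 CS?T → r0=0x8e
[7] flags=0010 CS?T → r2=0x27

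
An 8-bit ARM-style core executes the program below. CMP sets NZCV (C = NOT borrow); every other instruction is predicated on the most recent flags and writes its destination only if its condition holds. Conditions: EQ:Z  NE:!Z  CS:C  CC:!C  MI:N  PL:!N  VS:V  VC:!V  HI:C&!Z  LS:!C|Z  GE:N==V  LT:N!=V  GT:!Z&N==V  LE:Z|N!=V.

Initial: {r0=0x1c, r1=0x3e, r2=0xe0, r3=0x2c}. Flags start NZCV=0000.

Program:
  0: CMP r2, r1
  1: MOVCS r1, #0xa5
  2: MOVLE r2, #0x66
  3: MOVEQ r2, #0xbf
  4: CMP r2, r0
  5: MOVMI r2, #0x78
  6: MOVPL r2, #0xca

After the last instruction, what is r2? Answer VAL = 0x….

0: ✓ CMP  NZCV=1010
1: ✓ MOVCS  r1←0xa5
2: ✓ MOVLE  r2←0x66
3: · MOVEQ
4: ✓ CMP  NZCV=0010
5: · MOVMI
6: ✓ MOVPL  r2←0xca

VAL = 0xca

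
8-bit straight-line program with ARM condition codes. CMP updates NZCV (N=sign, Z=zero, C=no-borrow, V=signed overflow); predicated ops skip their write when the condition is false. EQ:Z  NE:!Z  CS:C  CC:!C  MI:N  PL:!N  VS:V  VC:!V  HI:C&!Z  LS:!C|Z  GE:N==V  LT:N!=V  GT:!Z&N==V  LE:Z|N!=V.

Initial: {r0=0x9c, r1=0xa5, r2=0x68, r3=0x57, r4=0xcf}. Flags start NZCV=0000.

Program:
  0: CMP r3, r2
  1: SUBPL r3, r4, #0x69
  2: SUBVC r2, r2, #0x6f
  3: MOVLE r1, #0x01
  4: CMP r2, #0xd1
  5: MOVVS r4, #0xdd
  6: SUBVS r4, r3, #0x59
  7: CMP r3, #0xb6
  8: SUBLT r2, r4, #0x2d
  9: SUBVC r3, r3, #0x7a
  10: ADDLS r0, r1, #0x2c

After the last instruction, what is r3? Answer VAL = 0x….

VAL = 0x57

[0] flags=1000 → (cmp)
[1] flags=1000 PL?F → skip
[2] flags=1000 VC?T → r2=0xf9
[3] flags=1000 LE?T → r1=0x01
[4] flags=0010 → (cmp)
[5] flags=0010 VS?F → skip
[6] flags=0010 VS?F → skip
[7] flags=1001 → (cmp)
[8] flags=1001 LT?F → skip
[9] flags=1001 VC?F → skip
[10] flags=1001 LS?T → r0=0x2d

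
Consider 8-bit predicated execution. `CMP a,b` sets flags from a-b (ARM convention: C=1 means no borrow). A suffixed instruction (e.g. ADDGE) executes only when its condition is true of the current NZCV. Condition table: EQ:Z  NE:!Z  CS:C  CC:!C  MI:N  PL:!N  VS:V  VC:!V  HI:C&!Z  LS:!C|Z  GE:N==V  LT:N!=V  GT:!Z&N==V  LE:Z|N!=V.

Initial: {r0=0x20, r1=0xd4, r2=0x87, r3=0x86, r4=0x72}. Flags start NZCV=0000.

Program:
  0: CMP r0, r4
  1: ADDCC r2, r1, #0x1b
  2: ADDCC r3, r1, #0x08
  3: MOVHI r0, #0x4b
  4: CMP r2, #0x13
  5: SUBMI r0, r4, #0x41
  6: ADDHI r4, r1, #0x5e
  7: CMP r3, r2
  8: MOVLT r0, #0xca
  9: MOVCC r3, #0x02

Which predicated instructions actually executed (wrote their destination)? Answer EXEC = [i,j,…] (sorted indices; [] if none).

0: ✓ CMP  NZCV=1000
1: ✓ ADDCC  r2←0xef
2: ✓ ADDCC  r3←0xdc
3: · MOVHI
4: ✓ CMP  NZCV=1010
5: ✓ SUBMI  r0←0x31
6: ✓ ADDHI  r4←0x32
7: ✓ CMP  NZCV=1000
8: ✓ MOVLT  r0←0xca
9: ✓ MOVCC  r3←0x02

EXEC = [1,2,5,6,8,9]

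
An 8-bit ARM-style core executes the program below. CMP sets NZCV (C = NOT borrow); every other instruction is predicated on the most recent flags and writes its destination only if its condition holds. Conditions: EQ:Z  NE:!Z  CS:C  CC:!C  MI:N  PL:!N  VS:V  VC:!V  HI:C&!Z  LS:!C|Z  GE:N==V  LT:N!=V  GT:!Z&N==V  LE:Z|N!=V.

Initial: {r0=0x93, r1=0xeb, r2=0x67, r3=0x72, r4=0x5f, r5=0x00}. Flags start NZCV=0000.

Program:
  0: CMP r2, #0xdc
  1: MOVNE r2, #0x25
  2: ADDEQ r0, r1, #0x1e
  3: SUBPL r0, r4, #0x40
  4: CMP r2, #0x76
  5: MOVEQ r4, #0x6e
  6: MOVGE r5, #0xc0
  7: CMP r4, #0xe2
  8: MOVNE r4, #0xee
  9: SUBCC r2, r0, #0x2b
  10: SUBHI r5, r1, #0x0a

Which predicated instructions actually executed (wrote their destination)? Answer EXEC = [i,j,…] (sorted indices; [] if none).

EXEC = [1,8,9]

0: ✓ CMP  NZCV=1001
1: ✓ MOVNE  r2←0x25
2: · ADDEQ
3: · SUBPL
4: ✓ CMP  NZCV=1000
5: · MOVEQ
6: · MOVGE
7: ✓ CMP  NZCV=0000
8: ✓ MOVNE  r4←0xee
9: ✓ SUBCC  r2←0x68
10: · SUBHI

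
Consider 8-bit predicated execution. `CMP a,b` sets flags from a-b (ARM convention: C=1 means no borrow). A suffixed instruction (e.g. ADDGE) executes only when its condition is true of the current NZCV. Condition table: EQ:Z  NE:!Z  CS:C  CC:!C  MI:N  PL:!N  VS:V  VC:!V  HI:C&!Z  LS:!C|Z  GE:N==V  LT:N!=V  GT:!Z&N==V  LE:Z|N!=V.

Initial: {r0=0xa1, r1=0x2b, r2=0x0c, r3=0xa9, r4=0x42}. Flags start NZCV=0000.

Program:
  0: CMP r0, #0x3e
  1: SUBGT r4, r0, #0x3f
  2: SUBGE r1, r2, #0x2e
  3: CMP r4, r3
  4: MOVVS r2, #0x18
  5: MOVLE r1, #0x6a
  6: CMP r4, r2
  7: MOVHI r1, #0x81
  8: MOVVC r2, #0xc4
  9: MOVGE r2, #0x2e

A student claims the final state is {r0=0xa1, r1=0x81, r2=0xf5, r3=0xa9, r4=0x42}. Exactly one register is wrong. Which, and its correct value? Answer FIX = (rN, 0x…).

0: ✓ CMP  NZCV=0011
1: · SUBGT
2: · SUBGE
3: ✓ CMP  NZCV=1001
4: ✓ MOVVS  r2←0x18
5: · MOVLE
6: ✓ CMP  NZCV=0010
7: ✓ MOVHI  r1←0x81
8: ✓ MOVVC  r2←0xc4
9: ✓ MOVGE  r2←0x2e

FIX = (r2, 0x2e)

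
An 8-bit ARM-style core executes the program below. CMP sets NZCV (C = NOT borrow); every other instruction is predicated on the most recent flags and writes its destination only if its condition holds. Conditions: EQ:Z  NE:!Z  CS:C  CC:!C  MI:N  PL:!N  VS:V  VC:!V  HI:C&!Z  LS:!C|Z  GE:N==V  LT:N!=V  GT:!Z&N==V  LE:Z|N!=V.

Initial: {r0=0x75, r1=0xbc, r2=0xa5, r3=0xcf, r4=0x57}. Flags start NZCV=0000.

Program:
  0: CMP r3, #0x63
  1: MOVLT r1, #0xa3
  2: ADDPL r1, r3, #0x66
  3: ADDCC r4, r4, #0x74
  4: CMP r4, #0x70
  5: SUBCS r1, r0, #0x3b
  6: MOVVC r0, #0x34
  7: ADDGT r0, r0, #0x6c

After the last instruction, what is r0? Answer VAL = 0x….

VAL = 0x34

0: ✓ CMP  NZCV=0011
1: ✓ MOVLT  r1←0xa3
2: ✓ ADDPL  r1←0x35
3: · ADDCC
4: ✓ CMP  NZCV=1000
5: · SUBCS
6: ✓ MOVVC  r0←0x34
7: · ADDGT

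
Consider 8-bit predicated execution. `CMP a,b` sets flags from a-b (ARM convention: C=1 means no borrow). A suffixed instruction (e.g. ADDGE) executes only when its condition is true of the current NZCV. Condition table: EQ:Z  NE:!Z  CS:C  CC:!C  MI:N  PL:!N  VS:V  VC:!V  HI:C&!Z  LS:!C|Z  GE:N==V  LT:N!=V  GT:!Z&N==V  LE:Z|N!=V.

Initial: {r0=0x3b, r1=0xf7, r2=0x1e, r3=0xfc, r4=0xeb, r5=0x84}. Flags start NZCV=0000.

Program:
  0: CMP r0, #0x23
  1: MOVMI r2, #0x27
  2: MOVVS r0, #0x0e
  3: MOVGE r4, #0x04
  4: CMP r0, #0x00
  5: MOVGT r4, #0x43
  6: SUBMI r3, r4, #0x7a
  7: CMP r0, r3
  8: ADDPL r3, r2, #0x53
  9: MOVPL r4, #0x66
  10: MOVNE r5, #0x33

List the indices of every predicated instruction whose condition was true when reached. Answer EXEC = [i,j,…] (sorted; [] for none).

EXEC = [3,5,8,9,10]

0: ✓ CMP  NZCV=0010
1: · MOVMI
2: · MOVVS
3: ✓ MOVGE  r4←0x04
4: ✓ CMP  NZCV=0010
5: ✓ MOVGT  r4←0x43
6: · SUBMI
7: ✓ CMP  NZCV=0000
8: ✓ ADDPL  r3←0x71
9: ✓ MOVPL  r4←0x66
10: ✓ MOVNE  r5←0x33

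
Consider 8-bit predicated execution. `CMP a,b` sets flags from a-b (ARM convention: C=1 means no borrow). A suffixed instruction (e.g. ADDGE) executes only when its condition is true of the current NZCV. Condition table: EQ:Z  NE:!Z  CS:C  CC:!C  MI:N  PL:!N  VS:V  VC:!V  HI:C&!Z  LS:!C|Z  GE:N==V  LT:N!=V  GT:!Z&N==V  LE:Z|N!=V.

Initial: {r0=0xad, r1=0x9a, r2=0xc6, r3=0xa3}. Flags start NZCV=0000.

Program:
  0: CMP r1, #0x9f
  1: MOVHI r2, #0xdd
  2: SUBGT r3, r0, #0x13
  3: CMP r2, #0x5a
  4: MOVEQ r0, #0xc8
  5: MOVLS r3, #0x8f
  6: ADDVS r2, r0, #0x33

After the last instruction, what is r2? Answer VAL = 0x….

0: ✓ CMP  NZCV=1000
1: · MOVHI
2: · SUBGT
3: ✓ CMP  NZCV=0011
4: · MOVEQ
5: · MOVLS
6: ✓ ADDVS  r2←0xe0

VAL = 0xe0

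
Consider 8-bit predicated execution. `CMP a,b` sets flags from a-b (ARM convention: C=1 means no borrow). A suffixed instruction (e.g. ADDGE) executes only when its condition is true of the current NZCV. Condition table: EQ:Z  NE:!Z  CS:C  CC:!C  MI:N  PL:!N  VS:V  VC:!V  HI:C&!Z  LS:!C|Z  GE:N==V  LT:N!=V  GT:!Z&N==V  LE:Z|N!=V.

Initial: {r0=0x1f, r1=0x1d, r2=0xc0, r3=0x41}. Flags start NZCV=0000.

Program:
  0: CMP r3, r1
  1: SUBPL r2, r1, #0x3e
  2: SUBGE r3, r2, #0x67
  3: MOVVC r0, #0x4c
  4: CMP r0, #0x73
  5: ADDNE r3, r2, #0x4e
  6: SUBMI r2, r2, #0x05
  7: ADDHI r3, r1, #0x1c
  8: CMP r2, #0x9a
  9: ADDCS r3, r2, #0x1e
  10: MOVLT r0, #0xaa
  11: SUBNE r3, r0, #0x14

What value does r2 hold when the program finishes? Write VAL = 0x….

[0] flags=0010 → (cmp)
[1] flags=0010 PL?T → r2=0xdf
[2] flags=0010 GE?T → r3=0x78
[3] flags=0010 VC?T → r0=0x4c
[4] flags=1000 → (cmp)
[5] flags=1000 NE?T → r3=0x2d
[6] flags=1000 MI?T → r2=0xda
[7] flags=1000 HI?F → skip
[8] flags=0010 → (cmp)
[9] flags=0010 CS?T → r3=0xf8
[10] flags=0010 LT?F → skip
[11] flags=0010 NE?T → r3=0x38

VAL = 0xda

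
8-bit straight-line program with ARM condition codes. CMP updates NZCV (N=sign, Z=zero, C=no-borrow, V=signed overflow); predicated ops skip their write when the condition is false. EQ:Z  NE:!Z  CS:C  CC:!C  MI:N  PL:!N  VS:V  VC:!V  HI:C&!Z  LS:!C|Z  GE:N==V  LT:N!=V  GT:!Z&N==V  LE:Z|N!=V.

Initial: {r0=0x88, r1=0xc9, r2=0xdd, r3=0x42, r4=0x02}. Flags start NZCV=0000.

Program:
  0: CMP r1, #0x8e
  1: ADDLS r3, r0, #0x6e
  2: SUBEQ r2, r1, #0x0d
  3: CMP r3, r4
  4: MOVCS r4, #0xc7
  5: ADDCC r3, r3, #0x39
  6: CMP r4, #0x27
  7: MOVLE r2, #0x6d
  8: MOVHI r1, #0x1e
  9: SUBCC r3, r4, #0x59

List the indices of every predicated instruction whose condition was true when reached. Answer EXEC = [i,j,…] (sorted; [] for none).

[0] flags=0010 → (cmp)
[1] flags=0010 LS?F → skip
[2] flags=0010 EQ?F → skip
[3] flags=0010 → (cmp)
[4] flags=0010 CS?T → r4=0xc7
[5] flags=0010 CC?F → skip
[6] flags=1010 → (cmp)
[7] flags=1010 LE?T → r2=0x6d
[8] flags=1010 HI?T → r1=0x1e
[9] flags=1010 CC?F → skip

EXEC = [4,7,8]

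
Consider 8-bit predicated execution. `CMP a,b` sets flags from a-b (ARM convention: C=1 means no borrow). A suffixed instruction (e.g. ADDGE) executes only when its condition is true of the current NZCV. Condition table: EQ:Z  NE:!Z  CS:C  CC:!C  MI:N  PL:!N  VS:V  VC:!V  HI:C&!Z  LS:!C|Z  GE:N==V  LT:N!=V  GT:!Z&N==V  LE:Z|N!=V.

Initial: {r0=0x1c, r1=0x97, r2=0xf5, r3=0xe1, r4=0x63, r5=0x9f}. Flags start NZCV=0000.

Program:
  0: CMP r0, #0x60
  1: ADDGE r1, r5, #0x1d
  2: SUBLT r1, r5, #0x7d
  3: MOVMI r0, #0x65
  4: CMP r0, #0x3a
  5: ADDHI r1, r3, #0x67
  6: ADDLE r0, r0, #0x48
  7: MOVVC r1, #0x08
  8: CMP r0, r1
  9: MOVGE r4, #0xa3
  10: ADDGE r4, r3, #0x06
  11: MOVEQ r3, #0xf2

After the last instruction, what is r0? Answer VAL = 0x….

0: ✓ CMP  NZCV=1000
1: · ADDGE
2: ✓ SUBLT  r1←0x22
3: ✓ MOVMI  r0←0x65
4: ✓ CMP  NZCV=0010
5: ✓ ADDHI  r1←0x48
6: · ADDLE
7: ✓ MOVVC  r1←0x08
8: ✓ CMP  NZCV=0010
9: ✓ MOVGE  r4←0xa3
10: ✓ ADDGE  r4←0xe7
11: · MOVEQ

VAL = 0x65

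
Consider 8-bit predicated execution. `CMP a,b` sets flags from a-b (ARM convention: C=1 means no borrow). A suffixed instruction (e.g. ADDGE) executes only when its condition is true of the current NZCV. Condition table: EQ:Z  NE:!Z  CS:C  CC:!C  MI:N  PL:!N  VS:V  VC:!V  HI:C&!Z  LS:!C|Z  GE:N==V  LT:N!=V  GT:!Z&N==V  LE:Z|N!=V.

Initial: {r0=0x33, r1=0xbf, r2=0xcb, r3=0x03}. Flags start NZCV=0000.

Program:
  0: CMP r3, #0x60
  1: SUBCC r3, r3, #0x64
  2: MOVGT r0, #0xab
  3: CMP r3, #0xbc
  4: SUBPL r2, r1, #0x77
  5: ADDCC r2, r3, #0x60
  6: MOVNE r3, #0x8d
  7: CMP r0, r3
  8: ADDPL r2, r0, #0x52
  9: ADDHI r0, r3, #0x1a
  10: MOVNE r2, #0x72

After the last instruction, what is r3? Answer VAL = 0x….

[0] flags=1000 → (cmp)
[1] flags=1000 CC?T → r3=0x9f
[2] flags=1000 GT?F → skip
[3] flags=1000 → (cmp)
[4] flags=1000 PL?F → skip
[5] flags=1000 CC?T → r2=0xff
[6] flags=1000 NE?T → r3=0x8d
[7] flags=1001 → (cmp)
[8] flags=1001 PL?F → skip
[9] flags=1001 HI?F → skip
[10] flags=1001 NE?T → r2=0x72

VAL = 0x8d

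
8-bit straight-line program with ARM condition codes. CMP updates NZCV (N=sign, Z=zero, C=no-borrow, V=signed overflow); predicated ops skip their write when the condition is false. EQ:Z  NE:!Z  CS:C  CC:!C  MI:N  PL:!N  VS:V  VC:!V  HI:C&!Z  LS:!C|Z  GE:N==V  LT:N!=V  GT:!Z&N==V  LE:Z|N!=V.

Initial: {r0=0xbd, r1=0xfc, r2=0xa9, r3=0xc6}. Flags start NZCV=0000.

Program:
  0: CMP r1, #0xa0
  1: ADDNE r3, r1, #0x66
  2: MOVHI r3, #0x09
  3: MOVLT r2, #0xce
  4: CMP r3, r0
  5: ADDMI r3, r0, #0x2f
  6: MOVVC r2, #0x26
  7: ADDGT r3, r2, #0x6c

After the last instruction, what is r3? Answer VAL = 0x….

0: ✓ CMP  NZCV=0010
1: ✓ ADDNE  r3←0x62
2: ✓ MOVHI  r3←0x09
3: · MOVLT
4: ✓ CMP  NZCV=0000
5: · ADDMI
6: ✓ MOVVC  r2←0x26
7: ✓ ADDGT  r3←0x92

VAL = 0x92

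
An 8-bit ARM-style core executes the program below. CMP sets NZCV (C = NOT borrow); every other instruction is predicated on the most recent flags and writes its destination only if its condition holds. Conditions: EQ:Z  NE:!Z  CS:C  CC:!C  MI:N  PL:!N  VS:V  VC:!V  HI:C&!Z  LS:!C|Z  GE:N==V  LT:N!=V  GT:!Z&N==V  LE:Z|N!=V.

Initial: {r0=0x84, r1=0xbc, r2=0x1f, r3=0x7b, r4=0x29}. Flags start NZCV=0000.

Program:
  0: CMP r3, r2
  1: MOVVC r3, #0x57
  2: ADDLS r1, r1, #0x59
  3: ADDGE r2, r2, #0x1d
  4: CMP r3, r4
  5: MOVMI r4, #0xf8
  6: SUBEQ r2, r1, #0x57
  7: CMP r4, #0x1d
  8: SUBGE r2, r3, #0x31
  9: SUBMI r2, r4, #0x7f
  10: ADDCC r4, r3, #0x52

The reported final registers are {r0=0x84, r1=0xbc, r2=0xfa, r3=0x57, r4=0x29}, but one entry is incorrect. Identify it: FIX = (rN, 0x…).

0: ✓ CMP  NZCV=0010
1: ✓ MOVVC  r3←0x57
2: · ADDLS
3: ✓ ADDGE  r2←0x3c
4: ✓ CMP  NZCV=0010
5: · MOVMI
6: · SUBEQ
7: ✓ CMP  NZCV=0010
8: ✓ SUBGE  r2←0x26
9: · SUBMI
10: · ADDCC

FIX = (r2, 0x26)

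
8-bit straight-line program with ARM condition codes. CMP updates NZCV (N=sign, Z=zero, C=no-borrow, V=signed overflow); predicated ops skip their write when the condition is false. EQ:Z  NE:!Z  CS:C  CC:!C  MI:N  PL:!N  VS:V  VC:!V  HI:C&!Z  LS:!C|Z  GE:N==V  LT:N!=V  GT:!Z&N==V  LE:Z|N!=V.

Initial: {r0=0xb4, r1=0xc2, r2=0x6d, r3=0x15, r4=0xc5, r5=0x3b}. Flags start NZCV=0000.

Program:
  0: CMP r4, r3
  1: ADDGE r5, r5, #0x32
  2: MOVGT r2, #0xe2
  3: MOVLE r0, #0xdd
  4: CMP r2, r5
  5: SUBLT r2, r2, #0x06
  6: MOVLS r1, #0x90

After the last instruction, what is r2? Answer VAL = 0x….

0: ✓ CMP  NZCV=1010
1: · ADDGE
2: · MOVGT
3: ✓ MOVLE  r0←0xdd
4: ✓ CMP  NZCV=0010
5: · SUBLT
6: · MOVLS

VAL = 0x6d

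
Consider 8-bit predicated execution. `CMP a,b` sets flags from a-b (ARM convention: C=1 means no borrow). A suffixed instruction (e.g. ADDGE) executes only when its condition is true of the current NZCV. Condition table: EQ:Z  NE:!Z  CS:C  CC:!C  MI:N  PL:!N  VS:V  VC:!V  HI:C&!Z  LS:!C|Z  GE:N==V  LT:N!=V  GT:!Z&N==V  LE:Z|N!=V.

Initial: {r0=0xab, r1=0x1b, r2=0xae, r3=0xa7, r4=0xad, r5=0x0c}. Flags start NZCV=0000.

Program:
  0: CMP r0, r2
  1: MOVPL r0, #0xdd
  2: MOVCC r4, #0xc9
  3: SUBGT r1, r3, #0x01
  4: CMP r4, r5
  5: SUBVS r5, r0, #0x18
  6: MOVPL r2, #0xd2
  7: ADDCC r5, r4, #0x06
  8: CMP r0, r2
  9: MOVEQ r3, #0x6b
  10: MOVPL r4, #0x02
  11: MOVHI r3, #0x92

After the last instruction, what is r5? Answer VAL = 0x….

[0] flags=1000 → (cmp)
[1] flags=1000 PL?F → skip
[2] flags=1000 CC?T → r4=0xc9
[3] flags=1000 GT?F → skip
[4] flags=1010 → (cmp)
[5] flags=1010 VS?F → skip
[6] flags=1010 PL?F → skip
[7] flags=1010 CC?F → skip
[8] flags=1000 → (cmp)
[9] flags=1000 EQ?F → skip
[10] flags=1000 PL?F → skip
[11] flags=1000 HI?F → skip

VAL = 0x0c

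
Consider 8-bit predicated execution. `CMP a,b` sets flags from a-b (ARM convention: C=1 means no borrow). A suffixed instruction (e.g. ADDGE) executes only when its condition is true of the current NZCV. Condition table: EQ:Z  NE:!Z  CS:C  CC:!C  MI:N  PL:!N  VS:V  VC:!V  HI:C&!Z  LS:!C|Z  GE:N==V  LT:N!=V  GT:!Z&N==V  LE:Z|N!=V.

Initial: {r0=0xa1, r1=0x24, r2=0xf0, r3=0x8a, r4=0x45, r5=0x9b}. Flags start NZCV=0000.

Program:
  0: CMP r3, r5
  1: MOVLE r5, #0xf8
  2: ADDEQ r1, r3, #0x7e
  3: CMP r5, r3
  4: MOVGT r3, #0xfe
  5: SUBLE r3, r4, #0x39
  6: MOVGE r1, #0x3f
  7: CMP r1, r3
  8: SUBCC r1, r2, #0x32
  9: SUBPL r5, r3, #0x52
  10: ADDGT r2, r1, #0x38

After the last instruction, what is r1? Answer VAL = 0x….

VAL = 0xbe

0: ✓ CMP  NZCV=1000
1: ✓ MOVLE  r5←0xf8
2: · ADDEQ
3: ✓ CMP  NZCV=0010
4: ✓ MOVGT  r3←0xfe
5: · SUBLE
6: ✓ MOVGE  r1←0x3f
7: ✓ CMP  NZCV=0000
8: ✓ SUBCC  r1←0xbe
9: ✓ SUBPL  r5←0xac
10: ✓ ADDGT  r2←0xf6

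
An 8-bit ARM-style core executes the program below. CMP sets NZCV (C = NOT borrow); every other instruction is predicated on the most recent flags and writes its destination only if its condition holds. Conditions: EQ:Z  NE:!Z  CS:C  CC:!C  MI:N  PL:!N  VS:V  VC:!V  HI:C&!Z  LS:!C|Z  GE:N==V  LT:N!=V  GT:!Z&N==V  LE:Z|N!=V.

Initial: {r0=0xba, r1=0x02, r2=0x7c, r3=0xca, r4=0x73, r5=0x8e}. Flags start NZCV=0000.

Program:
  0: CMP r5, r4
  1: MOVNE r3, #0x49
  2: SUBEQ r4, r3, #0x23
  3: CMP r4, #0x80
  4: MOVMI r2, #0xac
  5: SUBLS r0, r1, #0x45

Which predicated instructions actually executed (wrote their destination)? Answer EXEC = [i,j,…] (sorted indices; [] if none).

EXEC = [1,4,5]

[0] flags=0011 → (cmp)
[1] flags=0011 NE?T → r3=0x49
[2] flags=0011 EQ?F → skip
[3] flags=1001 → (cmp)
[4] flags=1001 MI?T → r2=0xac
[5] flags=1001 LS?T → r0=0xbd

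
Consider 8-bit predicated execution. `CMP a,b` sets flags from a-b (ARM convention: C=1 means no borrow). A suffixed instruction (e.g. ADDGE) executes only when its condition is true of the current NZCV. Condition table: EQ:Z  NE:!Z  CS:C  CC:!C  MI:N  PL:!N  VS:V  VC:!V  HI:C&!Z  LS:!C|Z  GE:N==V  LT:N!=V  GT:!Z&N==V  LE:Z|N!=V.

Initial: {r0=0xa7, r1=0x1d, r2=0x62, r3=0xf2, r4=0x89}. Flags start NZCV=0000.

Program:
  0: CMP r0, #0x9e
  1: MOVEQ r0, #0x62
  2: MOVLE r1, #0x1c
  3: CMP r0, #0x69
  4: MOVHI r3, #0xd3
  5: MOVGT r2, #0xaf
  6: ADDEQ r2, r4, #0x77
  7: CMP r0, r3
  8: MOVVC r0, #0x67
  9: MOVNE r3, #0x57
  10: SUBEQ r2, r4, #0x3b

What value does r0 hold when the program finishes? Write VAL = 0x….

0: ✓ CMP  NZCV=0010
1: · MOVEQ
2: · MOVLE
3: ✓ CMP  NZCV=0011
4: ✓ MOVHI  r3←0xd3
5: · MOVGT
6: · ADDEQ
7: ✓ CMP  NZCV=1000
8: ✓ MOVVC  r0←0x67
9: ✓ MOVNE  r3←0x57
10: · SUBEQ

VAL = 0x67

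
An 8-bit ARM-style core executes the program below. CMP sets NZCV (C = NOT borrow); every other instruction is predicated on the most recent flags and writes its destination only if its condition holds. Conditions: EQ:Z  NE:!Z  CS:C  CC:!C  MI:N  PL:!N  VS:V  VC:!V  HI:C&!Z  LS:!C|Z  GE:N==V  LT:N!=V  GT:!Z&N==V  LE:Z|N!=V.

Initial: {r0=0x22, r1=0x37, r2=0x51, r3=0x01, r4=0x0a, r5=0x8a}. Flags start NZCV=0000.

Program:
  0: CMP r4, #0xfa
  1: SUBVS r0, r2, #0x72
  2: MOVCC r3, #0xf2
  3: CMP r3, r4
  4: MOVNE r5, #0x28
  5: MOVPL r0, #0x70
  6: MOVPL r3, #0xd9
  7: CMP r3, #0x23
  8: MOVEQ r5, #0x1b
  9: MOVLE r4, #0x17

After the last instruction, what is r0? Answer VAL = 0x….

VAL = 0x22

0: ✓ CMP  NZCV=0000
1: · SUBVS
2: ✓ MOVCC  r3←0xf2
3: ✓ CMP  NZCV=1010
4: ✓ MOVNE  r5←0x28
5: · MOVPL
6: · MOVPL
7: ✓ CMP  NZCV=1010
8: · MOVEQ
9: ✓ MOVLE  r4←0x17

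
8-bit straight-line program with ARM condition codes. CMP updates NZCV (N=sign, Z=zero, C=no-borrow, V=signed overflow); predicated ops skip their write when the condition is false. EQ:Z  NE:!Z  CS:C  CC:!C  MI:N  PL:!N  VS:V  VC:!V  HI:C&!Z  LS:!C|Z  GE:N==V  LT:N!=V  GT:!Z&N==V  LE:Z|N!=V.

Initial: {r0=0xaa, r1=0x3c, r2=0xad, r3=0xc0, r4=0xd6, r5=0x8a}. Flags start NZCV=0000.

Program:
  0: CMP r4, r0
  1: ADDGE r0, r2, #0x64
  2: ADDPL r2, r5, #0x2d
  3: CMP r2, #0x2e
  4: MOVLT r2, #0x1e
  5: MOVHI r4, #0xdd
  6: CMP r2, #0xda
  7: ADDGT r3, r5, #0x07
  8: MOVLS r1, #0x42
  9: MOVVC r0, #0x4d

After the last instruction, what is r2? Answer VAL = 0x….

[0] flags=0010 → (cmp)
[1] flags=0010 GE?T → r0=0x11
[2] flags=0010 PL?T → r2=0xb7
[3] flags=1010 → (cmp)
[4] flags=1010 LT?T → r2=0x1e
[5] flags=1010 HI?T → r4=0xdd
[6] flags=0000 → (cmp)
[7] flags=0000 GT?T → r3=0x91
[8] flags=0000 LS?T → r1=0x42
[9] flags=0000 VC?T → r0=0x4d

VAL = 0x1e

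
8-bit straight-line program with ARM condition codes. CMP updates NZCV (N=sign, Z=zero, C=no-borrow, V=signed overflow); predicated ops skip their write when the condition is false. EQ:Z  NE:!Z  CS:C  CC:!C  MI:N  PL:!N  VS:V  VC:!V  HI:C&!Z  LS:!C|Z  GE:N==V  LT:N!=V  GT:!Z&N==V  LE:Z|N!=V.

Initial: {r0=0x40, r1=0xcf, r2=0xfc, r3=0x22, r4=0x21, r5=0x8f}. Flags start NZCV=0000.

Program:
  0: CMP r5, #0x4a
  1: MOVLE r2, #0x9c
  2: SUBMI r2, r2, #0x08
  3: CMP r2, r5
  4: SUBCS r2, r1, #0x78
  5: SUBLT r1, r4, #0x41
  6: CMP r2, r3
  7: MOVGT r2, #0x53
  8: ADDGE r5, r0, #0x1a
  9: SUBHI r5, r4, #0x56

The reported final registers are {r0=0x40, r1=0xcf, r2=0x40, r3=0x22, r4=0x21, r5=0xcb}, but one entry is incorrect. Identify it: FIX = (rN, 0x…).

0: ✓ CMP  NZCV=0011
1: ✓ MOVLE  r2←0x9c
2: · SUBMI
3: ✓ CMP  NZCV=0010
4: ✓ SUBCS  r2←0x57
5: · SUBLT
6: ✓ CMP  NZCV=0010
7: ✓ MOVGT  r2←0x53
8: ✓ ADDGE  r5←0x5a
9: ✓ SUBHI  r5←0xcb

FIX = (r2, 0x53)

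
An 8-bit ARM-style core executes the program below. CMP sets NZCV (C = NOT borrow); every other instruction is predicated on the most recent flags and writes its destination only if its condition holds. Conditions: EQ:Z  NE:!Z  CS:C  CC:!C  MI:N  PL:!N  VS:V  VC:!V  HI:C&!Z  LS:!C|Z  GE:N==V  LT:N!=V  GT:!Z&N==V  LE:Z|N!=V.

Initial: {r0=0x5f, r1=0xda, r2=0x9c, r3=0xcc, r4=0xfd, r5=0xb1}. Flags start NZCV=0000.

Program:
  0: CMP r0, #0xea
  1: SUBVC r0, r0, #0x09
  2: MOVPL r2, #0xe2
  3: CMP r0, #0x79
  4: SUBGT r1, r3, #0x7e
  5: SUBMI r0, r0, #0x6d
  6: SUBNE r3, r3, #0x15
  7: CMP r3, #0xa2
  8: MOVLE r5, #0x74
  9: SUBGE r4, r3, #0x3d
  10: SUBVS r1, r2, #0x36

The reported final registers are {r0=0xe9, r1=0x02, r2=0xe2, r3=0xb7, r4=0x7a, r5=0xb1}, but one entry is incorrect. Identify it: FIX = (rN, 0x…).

FIX = (r1, 0xda)

0: ✓ CMP  NZCV=0000
1: ✓ SUBVC  r0←0x56
2: ✓ MOVPL  r2←0xe2
3: ✓ CMP  NZCV=1000
4: · SUBGT
5: ✓ SUBMI  r0←0xe9
6: ✓ SUBNE  r3←0xb7
7: ✓ CMP  NZCV=0010
8: · MOVLE
9: ✓ SUBGE  r4←0x7a
10: · SUBVS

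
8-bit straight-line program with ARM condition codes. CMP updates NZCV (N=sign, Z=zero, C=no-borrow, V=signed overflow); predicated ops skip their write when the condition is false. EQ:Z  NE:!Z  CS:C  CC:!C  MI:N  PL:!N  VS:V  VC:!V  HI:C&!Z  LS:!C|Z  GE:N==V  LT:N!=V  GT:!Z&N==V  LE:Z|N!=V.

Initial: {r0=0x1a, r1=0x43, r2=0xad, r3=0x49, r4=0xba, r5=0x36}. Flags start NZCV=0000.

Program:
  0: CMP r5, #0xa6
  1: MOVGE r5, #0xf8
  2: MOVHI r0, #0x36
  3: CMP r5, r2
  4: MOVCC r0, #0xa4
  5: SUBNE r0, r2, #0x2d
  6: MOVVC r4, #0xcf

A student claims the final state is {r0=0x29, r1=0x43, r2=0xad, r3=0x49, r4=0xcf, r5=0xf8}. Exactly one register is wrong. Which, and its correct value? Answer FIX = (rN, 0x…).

FIX = (r0, 0x80)

0: ✓ CMP  NZCV=1001
1: ✓ MOVGE  r5←0xf8
2: · MOVHI
3: ✓ CMP  NZCV=0010
4: · MOVCC
5: ✓ SUBNE  r0←0x80
6: ✓ MOVVC  r4←0xcf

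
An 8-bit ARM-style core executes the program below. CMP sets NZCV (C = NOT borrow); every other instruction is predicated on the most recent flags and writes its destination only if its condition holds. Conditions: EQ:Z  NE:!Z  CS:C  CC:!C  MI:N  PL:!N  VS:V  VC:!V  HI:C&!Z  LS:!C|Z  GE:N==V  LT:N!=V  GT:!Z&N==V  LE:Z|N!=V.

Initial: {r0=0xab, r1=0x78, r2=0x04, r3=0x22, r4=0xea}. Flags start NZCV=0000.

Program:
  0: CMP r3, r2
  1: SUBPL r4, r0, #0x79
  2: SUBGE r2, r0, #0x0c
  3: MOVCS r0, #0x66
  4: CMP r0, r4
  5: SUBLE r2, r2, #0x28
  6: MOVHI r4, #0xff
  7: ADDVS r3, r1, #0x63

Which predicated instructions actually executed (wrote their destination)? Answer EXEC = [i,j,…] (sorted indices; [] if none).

[0] flags=0010 → (cmp)
[1] flags=0010 PL?T → r4=0x32
[2] flags=0010 GE?T → r2=0x9f
[3] flags=0010 CS?T → r0=0x66
[4] flags=0010 → (cmp)
[5] flags=0010 LE?F → skip
[6] flags=0010 HI?T → r4=0xff
[7] flags=0010 VS?F → skip

EXEC = [1,2,3,6]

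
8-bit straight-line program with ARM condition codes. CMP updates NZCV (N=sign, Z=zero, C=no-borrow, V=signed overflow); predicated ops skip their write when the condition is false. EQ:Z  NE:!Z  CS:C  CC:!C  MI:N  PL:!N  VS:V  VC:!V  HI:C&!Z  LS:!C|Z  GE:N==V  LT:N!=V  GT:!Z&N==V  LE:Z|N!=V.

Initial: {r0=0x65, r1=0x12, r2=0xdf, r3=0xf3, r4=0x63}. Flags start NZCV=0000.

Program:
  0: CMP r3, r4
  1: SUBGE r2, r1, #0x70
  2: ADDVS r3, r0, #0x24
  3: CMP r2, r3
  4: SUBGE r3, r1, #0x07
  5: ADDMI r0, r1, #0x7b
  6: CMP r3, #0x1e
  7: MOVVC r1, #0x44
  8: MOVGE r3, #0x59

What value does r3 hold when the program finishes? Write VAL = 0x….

VAL = 0xf3

0: ✓ CMP  NZCV=1010
1: · SUBGE
2: · ADDVS
3: ✓ CMP  NZCV=1000
4: · SUBGE
5: ✓ ADDMI  r0←0x8d
6: ✓ CMP  NZCV=1010
7: ✓ MOVVC  r1←0x44
8: · MOVGE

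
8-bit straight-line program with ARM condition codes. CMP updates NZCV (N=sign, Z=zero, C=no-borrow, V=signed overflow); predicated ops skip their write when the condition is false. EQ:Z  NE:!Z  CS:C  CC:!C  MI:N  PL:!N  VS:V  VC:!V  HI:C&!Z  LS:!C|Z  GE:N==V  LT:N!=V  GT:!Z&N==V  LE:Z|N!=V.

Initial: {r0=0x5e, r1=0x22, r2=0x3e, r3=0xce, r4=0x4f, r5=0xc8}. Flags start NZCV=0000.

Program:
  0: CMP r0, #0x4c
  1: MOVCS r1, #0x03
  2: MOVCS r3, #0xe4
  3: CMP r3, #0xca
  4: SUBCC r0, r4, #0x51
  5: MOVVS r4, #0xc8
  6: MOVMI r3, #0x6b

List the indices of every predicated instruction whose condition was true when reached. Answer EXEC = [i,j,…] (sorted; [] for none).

EXEC = [1,2]

[0] flags=0010 → (cmp)
[1] flags=0010 CS?T → r1=0x03
[2] flags=0010 CS?T → r3=0xe4
[3] flags=0010 → (cmp)
[4] flags=0010 CC?F → skip
[5] flags=0010 VS?F → skip
[6] flags=0010 MI?F → skip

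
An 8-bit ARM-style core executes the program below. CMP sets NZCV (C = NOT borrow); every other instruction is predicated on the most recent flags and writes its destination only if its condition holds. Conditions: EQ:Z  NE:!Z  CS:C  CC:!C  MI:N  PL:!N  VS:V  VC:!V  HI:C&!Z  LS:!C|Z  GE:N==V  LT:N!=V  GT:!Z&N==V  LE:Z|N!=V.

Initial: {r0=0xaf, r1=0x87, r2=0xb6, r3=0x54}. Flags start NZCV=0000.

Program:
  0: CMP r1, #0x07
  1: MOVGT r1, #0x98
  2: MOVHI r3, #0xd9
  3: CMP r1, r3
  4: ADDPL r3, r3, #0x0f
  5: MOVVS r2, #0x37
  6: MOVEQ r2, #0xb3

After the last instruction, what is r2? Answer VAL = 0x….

VAL = 0xb6

0: ✓ CMP  NZCV=1010
1: · MOVGT
2: ✓ MOVHI  r3←0xd9
3: ✓ CMP  NZCV=1000
4: · ADDPL
5: · MOVVS
6: · MOVEQ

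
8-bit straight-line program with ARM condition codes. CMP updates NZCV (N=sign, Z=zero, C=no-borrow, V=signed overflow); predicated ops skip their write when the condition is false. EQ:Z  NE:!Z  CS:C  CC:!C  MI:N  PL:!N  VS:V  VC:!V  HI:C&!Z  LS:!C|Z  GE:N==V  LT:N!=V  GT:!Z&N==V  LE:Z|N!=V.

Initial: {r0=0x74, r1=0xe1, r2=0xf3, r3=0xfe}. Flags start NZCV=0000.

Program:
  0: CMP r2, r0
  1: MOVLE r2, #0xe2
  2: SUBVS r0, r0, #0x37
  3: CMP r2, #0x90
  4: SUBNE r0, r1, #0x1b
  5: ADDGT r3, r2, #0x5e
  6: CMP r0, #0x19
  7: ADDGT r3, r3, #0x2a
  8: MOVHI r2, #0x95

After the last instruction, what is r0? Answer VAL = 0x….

[0] flags=0011 → (cmp)
[1] flags=0011 LE?T → r2=0xe2
[2] flags=0011 VS?T → r0=0x3d
[3] flags=0010 → (cmp)
[4] flags=0010 NE?T → r0=0xc6
[5] flags=0010 GT?T → r3=0x40
[6] flags=1010 → (cmp)
[7] flags=1010 GT?F → skip
[8] flags=1010 HI?T → r2=0x95

VAL = 0xc6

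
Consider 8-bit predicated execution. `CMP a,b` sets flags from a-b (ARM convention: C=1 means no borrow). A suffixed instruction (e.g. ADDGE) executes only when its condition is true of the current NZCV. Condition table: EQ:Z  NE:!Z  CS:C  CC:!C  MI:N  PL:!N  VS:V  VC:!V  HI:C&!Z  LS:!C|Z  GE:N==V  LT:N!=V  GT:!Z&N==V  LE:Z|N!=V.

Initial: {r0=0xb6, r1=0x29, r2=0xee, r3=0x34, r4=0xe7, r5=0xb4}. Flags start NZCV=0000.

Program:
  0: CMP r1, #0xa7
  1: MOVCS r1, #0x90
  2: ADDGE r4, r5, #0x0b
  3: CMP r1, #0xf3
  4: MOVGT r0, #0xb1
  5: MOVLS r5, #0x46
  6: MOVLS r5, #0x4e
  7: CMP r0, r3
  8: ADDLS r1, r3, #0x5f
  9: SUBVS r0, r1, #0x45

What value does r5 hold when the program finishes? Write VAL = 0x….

VAL = 0x4e

[0] flags=1001 → (cmp)
[1] flags=1001 CS?F → skip
[2] flags=1001 GE?T → r4=0xbf
[3] flags=0000 → (cmp)
[4] flags=0000 GT?T → r0=0xb1
[5] flags=0000 LS?T → r5=0x46
[6] flags=0000 LS?T → r5=0x4e
[7] flags=0011 → (cmp)
[8] flags=0011 LS?F → skip
[9] flags=0011 VS?T → r0=0xe4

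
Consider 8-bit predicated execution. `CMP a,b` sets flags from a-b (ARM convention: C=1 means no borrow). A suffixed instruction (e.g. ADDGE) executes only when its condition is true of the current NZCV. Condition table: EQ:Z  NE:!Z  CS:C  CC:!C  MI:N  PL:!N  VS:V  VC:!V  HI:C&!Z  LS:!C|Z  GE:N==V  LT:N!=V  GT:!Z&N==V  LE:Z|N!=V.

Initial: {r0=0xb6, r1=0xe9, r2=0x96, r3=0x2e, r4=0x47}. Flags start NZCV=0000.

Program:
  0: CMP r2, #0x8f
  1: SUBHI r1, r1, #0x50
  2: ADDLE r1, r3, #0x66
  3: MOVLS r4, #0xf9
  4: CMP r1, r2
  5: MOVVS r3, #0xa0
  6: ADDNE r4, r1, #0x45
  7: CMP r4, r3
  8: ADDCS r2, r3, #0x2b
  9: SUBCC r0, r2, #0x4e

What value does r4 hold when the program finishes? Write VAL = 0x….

VAL = 0xde

[0] flags=0010 → (cmp)
[1] flags=0010 HI?T → r1=0x99
[2] flags=0010 LE?F → skip
[3] flags=0010 LS?F → skip
[4] flags=0010 → (cmp)
[5] flags=0010 VS?F → skip
[6] flags=0010 NE?T → r4=0xde
[7] flags=1010 → (cmp)
[8] flags=1010 CS?T → r2=0x59
[9] flags=1010 CC?F → skip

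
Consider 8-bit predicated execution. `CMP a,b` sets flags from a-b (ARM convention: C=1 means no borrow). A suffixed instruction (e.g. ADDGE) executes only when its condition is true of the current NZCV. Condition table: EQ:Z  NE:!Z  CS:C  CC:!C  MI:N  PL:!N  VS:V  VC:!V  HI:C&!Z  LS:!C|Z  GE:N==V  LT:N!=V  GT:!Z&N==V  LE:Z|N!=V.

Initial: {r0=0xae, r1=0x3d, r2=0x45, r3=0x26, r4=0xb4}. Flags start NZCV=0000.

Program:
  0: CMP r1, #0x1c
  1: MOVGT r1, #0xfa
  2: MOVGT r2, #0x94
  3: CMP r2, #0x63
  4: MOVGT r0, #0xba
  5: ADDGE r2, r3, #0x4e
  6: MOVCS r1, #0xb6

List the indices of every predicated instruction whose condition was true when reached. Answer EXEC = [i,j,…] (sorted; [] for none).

0: ✓ CMP  NZCV=0010
1: ✓ MOVGT  r1←0xfa
2: ✓ MOVGT  r2←0x94
3: ✓ CMP  NZCV=0011
4: · MOVGT
5: · ADDGE
6: ✓ MOVCS  r1←0xb6

EXEC = [1,2,6]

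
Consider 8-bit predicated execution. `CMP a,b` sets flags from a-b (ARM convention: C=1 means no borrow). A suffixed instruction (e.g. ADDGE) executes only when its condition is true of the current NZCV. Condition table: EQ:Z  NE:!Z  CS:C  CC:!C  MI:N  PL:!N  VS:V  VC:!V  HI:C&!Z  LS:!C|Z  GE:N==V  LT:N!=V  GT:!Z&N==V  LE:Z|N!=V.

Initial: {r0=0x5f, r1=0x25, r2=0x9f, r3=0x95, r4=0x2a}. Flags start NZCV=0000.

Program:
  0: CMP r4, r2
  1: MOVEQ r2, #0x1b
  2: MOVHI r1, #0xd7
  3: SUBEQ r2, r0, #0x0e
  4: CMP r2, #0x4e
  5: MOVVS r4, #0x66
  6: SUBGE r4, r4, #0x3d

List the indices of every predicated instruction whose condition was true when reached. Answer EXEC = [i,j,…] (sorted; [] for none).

EXEC = [5]

0: ✓ CMP  NZCV=1001
1: · MOVEQ
2: · MOVHI
3: · SUBEQ
4: ✓ CMP  NZCV=0011
5: ✓ MOVVS  r4←0x66
6: · SUBGE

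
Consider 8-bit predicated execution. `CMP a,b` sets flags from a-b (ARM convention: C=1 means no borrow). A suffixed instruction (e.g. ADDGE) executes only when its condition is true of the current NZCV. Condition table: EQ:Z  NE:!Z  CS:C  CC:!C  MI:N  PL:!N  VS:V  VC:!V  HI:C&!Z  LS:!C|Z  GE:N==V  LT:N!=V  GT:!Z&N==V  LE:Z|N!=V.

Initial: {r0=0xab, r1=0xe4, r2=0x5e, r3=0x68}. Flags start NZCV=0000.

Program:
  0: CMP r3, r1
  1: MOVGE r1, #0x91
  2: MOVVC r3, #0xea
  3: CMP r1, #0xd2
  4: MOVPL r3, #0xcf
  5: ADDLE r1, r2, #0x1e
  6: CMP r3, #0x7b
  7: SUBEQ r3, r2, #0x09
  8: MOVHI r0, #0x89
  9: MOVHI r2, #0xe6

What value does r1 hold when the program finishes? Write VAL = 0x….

VAL = 0x7c

[0] flags=1001 → (cmp)
[1] flags=1001 GE?T → r1=0x91
[2] flags=1001 VC?F → skip
[3] flags=1000 → (cmp)
[4] flags=1000 PL?F → skip
[5] flags=1000 LE?T → r1=0x7c
[6] flags=1000 → (cmp)
[7] flags=1000 EQ?F → skip
[8] flags=1000 HI?F → skip
[9] flags=1000 HI?F → skip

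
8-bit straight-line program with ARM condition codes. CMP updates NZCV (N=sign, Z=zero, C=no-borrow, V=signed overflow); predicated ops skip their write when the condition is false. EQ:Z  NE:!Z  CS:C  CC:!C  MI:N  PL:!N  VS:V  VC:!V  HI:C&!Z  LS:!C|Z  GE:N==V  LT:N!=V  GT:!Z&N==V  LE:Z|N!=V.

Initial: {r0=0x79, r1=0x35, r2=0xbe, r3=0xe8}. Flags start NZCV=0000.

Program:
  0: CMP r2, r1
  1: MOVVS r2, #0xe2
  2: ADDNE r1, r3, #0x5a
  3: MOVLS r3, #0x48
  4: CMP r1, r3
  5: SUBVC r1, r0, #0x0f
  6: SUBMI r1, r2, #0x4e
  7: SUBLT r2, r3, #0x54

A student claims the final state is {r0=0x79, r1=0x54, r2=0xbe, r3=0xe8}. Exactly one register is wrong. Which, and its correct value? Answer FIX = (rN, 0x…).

FIX = (r1, 0x6a)

[0] flags=1010 → (cmp)
[1] flags=1010 VS?F → skip
[2] flags=1010 NE?T → r1=0x42
[3] flags=1010 LS?F → skip
[4] flags=0000 → (cmp)
[5] flags=0000 VC?T → r1=0x6a
[6] flags=0000 MI?F → skip
[7] flags=0000 LT?F → skip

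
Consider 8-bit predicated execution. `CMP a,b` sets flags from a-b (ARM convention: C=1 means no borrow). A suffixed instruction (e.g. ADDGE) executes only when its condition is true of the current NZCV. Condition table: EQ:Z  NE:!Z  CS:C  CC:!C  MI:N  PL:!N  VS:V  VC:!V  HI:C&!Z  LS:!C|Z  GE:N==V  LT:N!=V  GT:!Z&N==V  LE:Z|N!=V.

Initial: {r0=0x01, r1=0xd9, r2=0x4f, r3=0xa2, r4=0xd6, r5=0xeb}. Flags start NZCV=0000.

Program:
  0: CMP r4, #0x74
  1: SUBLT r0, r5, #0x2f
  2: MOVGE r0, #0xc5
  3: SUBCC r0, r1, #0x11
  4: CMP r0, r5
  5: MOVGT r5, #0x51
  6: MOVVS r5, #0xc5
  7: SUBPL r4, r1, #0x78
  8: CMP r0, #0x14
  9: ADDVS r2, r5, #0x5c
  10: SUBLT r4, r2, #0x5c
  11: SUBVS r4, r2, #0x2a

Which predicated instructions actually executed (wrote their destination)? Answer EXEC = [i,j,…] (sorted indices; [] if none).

0: ✓ CMP  NZCV=0011
1: ✓ SUBLT  r0←0xbc
2: · MOVGE
3: · SUBCC
4: ✓ CMP  NZCV=1000
5: · MOVGT
6: · MOVVS
7: · SUBPL
8: ✓ CMP  NZCV=1010
9: · ADDVS
10: ✓ SUBLT  r4←0xf3
11: · SUBVS

EXEC = [1,10]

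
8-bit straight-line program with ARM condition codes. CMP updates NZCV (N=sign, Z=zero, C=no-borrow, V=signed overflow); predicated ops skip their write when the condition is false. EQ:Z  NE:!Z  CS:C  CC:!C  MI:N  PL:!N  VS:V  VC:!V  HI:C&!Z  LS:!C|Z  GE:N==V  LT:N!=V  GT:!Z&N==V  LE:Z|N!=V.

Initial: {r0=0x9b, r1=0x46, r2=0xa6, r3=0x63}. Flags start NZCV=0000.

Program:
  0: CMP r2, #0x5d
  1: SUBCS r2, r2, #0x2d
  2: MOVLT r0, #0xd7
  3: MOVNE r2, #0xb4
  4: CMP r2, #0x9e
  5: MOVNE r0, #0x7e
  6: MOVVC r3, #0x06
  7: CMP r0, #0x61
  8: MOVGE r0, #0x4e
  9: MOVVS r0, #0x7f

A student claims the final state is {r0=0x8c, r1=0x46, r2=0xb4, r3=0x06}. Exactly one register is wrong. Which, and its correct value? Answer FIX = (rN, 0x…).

[0] flags=0011 → (cmp)
[1] flags=0011 CS?T → r2=0x79
[2] flags=0011 LT?T → r0=0xd7
[3] flags=0011 NE?T → r2=0xb4
[4] flags=0010 → (cmp)
[5] flags=0010 NE?T → r0=0x7e
[6] flags=0010 VC?T → r3=0x06
[7] flags=0010 → (cmp)
[8] flags=0010 GE?T → r0=0x4e
[9] flags=0010 VS?F → skip

FIX = (r0, 0x4e)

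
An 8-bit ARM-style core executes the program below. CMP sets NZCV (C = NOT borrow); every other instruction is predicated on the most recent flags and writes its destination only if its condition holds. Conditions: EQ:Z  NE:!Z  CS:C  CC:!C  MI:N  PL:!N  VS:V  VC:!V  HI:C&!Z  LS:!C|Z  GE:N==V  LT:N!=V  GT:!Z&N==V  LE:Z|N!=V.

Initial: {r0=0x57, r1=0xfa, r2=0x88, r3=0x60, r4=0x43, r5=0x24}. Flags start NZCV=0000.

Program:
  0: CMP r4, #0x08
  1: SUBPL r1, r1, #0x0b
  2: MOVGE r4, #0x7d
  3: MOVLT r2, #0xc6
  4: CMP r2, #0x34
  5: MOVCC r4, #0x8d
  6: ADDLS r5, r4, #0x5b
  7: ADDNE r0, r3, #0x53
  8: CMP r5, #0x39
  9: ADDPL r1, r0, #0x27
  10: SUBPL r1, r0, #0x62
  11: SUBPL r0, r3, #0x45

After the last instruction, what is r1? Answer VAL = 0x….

VAL = 0xef

0: ✓ CMP  NZCV=0010
1: ✓ SUBPL  r1←0xef
2: ✓ MOVGE  r4←0x7d
3: · MOVLT
4: ✓ CMP  NZCV=0011
5: · MOVCC
6: · ADDLS
7: ✓ ADDNE  r0←0xb3
8: ✓ CMP  NZCV=1000
9: · ADDPL
10: · SUBPL
11: · SUBPL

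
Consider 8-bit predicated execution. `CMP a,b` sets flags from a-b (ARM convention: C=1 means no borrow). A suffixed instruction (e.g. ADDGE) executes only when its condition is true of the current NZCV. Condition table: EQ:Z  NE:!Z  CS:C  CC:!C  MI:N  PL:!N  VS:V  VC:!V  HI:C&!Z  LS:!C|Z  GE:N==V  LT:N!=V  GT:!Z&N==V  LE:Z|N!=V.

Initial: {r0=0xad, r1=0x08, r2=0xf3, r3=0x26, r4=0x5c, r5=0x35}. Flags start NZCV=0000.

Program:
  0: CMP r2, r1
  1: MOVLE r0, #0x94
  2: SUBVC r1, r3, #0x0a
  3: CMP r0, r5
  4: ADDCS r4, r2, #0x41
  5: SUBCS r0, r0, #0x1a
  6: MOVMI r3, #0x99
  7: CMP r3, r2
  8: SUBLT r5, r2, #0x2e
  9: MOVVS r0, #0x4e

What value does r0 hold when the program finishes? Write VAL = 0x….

VAL = 0x7a

0: ✓ CMP  NZCV=1010
1: ✓ MOVLE  r0←0x94
2: ✓ SUBVC  r1←0x1c
3: ✓ CMP  NZCV=0011
4: ✓ ADDCS  r4←0x34
5: ✓ SUBCS  r0←0x7a
6: · MOVMI
7: ✓ CMP  NZCV=0000
8: · SUBLT
9: · MOVVS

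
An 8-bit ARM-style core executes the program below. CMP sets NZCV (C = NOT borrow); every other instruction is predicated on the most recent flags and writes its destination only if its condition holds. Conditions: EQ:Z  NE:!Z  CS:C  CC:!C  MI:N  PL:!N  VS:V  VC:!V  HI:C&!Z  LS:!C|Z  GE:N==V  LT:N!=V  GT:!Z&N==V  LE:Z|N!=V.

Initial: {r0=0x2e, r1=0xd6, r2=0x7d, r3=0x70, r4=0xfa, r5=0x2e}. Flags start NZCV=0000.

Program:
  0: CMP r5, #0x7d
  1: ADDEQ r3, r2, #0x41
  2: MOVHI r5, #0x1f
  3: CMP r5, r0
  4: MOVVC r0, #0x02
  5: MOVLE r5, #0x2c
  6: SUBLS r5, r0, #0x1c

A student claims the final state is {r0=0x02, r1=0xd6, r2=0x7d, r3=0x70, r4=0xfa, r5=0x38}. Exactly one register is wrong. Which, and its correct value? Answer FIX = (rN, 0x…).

[0] flags=1000 → (cmp)
[1] flags=1000 EQ?F → skip
[2] flags=1000 HI?F → skip
[3] flags=0110 → (cmp)
[4] flags=0110 VC?T → r0=0x02
[5] flags=0110 LE?T → r5=0x2c
[6] flags=0110 LS?T → r5=0xe6

FIX = (r5, 0xe6)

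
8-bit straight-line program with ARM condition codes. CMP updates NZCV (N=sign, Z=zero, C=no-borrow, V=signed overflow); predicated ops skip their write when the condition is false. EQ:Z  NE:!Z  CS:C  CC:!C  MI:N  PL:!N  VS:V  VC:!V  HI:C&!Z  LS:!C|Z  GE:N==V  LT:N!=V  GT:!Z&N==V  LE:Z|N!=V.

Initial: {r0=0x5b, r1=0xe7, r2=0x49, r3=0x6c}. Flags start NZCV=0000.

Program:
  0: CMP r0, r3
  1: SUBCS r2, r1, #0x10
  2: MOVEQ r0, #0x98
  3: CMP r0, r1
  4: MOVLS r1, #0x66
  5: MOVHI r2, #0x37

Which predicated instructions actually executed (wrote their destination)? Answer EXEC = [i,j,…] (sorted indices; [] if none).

[0] flags=1000 → (cmp)
[1] flags=1000 CS?F → skip
[2] flags=1000 EQ?F → skip
[3] flags=0000 → (cmp)
[4] flags=0000 LS?T → r1=0x66
[5] flags=0000 HI?F → skip

EXEC = [4]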